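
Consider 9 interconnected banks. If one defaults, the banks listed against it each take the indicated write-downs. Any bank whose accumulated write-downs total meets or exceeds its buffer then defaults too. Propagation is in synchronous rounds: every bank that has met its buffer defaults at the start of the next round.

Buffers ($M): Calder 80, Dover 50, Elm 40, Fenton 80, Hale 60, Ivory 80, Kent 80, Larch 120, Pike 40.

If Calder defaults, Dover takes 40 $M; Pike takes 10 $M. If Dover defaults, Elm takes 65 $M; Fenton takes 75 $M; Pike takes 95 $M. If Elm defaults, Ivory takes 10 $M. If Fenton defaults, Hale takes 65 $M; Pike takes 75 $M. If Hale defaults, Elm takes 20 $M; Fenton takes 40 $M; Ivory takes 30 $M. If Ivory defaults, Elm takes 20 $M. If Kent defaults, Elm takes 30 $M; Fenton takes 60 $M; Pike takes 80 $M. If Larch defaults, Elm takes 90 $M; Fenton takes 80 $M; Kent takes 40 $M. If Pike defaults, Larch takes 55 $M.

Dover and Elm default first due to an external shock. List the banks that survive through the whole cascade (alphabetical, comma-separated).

Calder, Fenton, Hale, Ivory, Kent, Larch

Round 1 — Dover, Elm default (initial).
  Fenton: +75 → 75 < 80
  Ivory: +10 → 10 < 80
  Pike: +95 → 95 ≥ 40
Round 2 — Pike defaults.
  Larch: +55 → 55 < 120
No further defaults.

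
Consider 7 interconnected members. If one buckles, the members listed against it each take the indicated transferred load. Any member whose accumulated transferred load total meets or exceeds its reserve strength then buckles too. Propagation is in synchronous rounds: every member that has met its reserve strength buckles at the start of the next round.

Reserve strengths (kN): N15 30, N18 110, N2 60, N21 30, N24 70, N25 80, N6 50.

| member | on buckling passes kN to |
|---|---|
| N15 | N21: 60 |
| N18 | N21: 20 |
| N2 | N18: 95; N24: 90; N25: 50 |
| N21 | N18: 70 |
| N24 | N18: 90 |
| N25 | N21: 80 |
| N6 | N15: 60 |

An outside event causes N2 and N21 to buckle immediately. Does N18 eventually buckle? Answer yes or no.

yes

Round 1 — N2, N21 buckle (initial).
  N18: +95+70 → 165 ≥ 110
  N24: +90 → 90 ≥ 70
  N25: +50 → 50 < 80
Round 2 — N18, N24 buckle.
No further bucklings.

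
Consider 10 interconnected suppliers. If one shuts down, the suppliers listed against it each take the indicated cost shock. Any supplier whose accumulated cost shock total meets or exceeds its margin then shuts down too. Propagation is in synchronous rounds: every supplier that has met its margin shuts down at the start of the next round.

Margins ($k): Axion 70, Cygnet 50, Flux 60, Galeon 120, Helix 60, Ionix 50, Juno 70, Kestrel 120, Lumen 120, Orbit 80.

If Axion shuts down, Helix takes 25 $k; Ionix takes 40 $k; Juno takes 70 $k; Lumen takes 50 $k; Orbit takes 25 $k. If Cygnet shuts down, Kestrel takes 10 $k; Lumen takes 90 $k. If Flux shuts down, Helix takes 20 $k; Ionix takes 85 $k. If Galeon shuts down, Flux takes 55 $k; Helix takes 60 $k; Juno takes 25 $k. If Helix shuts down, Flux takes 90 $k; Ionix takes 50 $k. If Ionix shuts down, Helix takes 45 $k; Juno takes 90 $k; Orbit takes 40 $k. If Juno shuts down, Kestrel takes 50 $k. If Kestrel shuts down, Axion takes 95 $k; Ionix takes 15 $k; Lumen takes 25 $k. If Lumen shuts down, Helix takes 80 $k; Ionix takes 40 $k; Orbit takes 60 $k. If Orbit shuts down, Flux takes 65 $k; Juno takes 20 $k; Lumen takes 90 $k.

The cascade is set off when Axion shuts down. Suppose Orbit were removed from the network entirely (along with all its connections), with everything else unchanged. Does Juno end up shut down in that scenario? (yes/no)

With Orbit removed:
Round 1 — Axion shuts down (initial).
  Helix: +25 → 25 < 60
  Ionix: +40 → 40 < 50
  Juno: +70 → 70 ≥ 70
  Lumen: +50 → 50 < 120
Round 2 — Juno shuts down.
  Kestrel: +50 → 50 < 120
No further shutdowns.

yes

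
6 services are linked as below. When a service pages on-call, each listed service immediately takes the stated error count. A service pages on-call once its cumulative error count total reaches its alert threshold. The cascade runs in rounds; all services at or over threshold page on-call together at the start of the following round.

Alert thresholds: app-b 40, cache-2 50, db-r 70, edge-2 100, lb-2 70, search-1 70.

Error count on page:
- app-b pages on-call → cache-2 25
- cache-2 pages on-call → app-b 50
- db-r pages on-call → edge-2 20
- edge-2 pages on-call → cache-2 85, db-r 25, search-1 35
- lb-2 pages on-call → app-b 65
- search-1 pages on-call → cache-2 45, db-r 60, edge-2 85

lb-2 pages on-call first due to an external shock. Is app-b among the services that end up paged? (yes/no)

yes

Round 1 — lb-2 pages on-call (initial).
  app-b: +65 → 65 ≥ 40
Round 2 — app-b pages on-call.
  cache-2: +25 → 25 < 50
No further pages.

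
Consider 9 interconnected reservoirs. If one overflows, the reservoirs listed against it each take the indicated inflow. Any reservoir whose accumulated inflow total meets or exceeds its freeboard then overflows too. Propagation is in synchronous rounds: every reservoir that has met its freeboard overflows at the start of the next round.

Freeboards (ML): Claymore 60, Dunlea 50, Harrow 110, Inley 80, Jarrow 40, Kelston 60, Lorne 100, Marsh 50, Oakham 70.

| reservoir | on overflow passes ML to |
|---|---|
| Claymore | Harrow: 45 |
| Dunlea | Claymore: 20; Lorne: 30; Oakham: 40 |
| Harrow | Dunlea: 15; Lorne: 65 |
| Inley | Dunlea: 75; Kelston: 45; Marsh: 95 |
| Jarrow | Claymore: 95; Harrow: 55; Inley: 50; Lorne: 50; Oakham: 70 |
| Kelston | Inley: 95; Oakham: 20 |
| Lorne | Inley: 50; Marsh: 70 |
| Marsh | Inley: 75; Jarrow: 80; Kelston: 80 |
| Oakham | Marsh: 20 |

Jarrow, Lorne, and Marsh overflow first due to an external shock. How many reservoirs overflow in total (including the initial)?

Round 1 — Jarrow, Lorne, Marsh overflow (initial).
  Claymore: +95 → 95 ≥ 60
  Harrow: +55 → 55 < 110
  Inley: +50+50+75 → 175 ≥ 80
  Kelston: +80 → 80 ≥ 60
  Oakham: +70 → 70 ≥ 70
Round 2 — Claymore, Inley, Kelston, Oakham overflow.
  Dunlea: +75 → 75 ≥ 50
  Harrow: +45 → 100 < 110
Round 3 — Dunlea overflows.
No further overflows.

8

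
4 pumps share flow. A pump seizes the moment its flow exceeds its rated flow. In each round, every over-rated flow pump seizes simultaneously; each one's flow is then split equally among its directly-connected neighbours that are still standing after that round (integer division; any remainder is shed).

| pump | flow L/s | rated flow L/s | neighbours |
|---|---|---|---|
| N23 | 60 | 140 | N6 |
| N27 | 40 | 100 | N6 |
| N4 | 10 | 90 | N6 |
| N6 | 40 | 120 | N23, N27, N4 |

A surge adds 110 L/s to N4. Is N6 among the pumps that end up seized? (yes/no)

yes

Round 1 — N4 at 120 > 90. N4 seizes.
  N4 sheds 120 L/s to N6: 120 each.
    N6: 40+120 = 160 > 120
Round 2 — N6 seizes.
  N6 sheds 160 L/s to N23, N27: 80 each.
    N23: 60+80 = 140 ≤ 140
    N27: 40+80 = 120 > 100
Round 3 — N27 seizes.
  N27 sheds 120 L/s: no online neighbours, lost.
No further seizures.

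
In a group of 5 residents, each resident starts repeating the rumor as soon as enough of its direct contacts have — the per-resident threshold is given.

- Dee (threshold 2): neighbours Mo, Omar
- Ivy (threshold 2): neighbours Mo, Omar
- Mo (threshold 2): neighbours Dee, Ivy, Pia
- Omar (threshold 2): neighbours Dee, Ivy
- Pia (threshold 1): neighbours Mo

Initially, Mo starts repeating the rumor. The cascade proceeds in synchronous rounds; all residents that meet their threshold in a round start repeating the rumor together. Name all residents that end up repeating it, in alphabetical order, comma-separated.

Mo, Pia

Round 1 — Mo starts repeating the rumor (initial).
Round 2 — checking thresholds:
  Dee: 1 of 2 neighbours < 2, not yet.
  Ivy: 1 of 2 neighbours < 2, not yet.
  Pia: 1 of 1 neighbours ≥ 1, starts repeating the rumor.
Round 3 — no new spreads; cascade stops.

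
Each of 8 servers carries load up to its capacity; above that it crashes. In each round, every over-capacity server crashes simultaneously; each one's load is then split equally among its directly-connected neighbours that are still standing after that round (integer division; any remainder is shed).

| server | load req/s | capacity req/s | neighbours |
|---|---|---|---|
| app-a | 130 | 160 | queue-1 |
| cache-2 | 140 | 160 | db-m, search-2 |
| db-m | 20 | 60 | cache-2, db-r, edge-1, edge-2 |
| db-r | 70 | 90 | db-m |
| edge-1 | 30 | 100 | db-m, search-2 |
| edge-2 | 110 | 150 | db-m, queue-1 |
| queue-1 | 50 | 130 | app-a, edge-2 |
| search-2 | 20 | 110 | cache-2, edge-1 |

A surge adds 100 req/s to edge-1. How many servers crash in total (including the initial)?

Round 1 — edge-1 at 130 > 100. edge-1 crashes.
  edge-1 sheds 130 req/s to db-m, search-2: 65 each.
    db-m: 20+65 = 85 > 60
    search-2: 20+65 = 85 ≤ 110
Round 2 — db-m crashes.
  db-m sheds 85 req/s to cache-2, db-r, edge-2: 28 each (1 lost).
    cache-2: 140+28 = 168 > 160
    db-r: 70+28 = 98 > 90
    edge-2: 110+28 = 138 ≤ 150
Round 3 — cache-2, db-r crash.
  cache-2 sheds 168 req/s to search-2: 168 each.
    search-2: 85+168 = 253 > 110
  db-r sheds 98 req/s: no online neighbours, lost.
Round 4 — search-2 crashes.
  search-2 sheds 253 req/s: no online neighbours, lost.
No further crashes.

5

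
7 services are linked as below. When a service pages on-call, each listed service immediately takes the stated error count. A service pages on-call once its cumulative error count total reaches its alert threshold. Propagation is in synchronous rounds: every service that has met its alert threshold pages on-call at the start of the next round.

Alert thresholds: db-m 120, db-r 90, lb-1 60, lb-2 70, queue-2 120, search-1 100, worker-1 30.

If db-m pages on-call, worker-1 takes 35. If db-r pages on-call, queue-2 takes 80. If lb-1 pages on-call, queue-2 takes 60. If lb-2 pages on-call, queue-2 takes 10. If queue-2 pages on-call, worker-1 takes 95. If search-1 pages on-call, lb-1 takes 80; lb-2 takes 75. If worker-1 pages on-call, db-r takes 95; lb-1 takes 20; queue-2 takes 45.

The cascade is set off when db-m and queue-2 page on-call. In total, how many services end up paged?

Round 1 — db-m, queue-2 page on-call (initial).
  worker-1: +35+95 → 130 ≥ 30
Round 2 — worker-1 pages on-call.
  db-r: +95 → 95 ≥ 90
  lb-1: +20 → 20 < 60
Round 3 — db-r pages on-call.
No further pages.

4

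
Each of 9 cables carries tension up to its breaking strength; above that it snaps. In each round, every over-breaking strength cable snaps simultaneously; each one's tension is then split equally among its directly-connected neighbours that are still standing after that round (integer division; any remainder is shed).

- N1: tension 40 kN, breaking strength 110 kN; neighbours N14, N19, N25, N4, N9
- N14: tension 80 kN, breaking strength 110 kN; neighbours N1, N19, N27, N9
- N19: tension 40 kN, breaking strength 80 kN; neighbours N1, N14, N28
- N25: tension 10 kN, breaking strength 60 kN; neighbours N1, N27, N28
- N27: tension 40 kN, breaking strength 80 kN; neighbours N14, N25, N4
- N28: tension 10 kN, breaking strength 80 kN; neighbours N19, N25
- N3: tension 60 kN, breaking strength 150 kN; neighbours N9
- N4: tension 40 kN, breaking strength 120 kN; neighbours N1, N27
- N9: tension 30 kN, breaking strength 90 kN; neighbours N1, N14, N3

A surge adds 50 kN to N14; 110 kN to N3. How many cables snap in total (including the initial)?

Round 1 — N14 at 130 > 110; N3 at 170 > 150. N14, N3 snap.
  N14 sheds 130 kN to N1, N19, N27, N9: 32 each (2 lost).
    N1: 40+32 = 72 ≤ 110
    N19: 40+32 = 72 ≤ 80
    N27: 40+32 = 72 ≤ 80
    N9: 30+32 = 62 ≤ 90
  N3 sheds 170 kN to N9: 170 each.
    N9: 62+170 = 232 > 90
Round 2 — N9 snaps.
  N9 sheds 232 kN to N1: 232 each.
    N1: 72+232 = 304 > 110
Round 3 — N1 snaps.
  N1 sheds 304 kN to N19, N25, N4: 101 each (1 lost).
    N19: 72+101 = 173 > 80
    N25: 10+101 = 111 > 60
    N4: 40+101 = 141 > 120
Round 4 — N19, N25, N4 snap.
  N19 sheds 173 kN to N28: 173 each.
    N28: 10+173 = 183 > 80
  N25 sheds 111 kN to N27, N28: 55 each (1 lost).
    N27: 72+55 = 127 > 80
    N28: 183+55 = 238 > 80
  N4 sheds 141 kN to N27: 141 each.
    N27: 127+141 = 268 > 80
Round 5 — N27, N28 snap.
  N27 sheds 268 kN: no online neighbours, lost.
  N28 sheds 238 kN: no online neighbours, lost.
No further breaks.

9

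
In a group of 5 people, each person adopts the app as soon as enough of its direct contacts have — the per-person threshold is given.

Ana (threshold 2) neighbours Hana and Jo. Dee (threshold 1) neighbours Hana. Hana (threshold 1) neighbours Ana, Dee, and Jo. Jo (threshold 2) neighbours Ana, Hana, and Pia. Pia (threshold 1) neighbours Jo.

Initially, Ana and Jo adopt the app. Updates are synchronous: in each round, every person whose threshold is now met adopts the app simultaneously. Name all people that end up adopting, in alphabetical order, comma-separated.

Ana, Dee, Hana, Jo, Pia

Round 1 — Ana, Jo adopt the app (initial).
Round 2 — checking thresholds:
  Hana: 2 of 3 neighbours ≥ 1, adopts the app.
  Pia: 1 of 1 neighbours ≥ 1, adopts the app.
Round 3 — checking thresholds:
  Dee: 1 of 1 neighbours ≥ 1, adopts the app.
Round 4 — no new adoptions; cascade stops.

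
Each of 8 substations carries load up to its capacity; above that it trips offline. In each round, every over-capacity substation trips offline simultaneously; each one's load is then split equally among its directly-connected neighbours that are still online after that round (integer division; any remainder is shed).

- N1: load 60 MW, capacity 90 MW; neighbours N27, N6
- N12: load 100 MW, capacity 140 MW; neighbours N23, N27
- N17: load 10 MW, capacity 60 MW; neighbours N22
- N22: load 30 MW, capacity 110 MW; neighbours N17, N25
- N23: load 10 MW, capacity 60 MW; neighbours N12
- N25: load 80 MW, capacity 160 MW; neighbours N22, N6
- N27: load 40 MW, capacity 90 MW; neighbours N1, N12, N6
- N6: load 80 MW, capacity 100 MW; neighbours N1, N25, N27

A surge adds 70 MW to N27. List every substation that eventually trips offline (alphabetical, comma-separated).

N1, N17, N22, N25, N27, N6

Round 1 — N27 at 110 > 90. N27 trips offline.
  N27 sheds 110 MW to N1, N12, N6: 36 each (2 lost).
    N1: 60+36 = 96 > 90
    N12: 100+36 = 136 ≤ 140
    N6: 80+36 = 116 > 100
Round 2 — N1, N6 trip offline.
  N1 sheds 96 MW: no online neighbours, lost.
  N6 sheds 116 MW to N25: 116 each.
    N25: 80+116 = 196 > 160
Round 3 — N25 trips offline.
  N25 sheds 196 MW to N22: 196 each.
    N22: 30+196 = 226 > 110
Round 4 — N22 trips offline.
  N22 sheds 226 MW to N17: 226 each.
    N17: 10+226 = 236 > 60
Round 5 — N17 trips offline.
  N17 sheds 236 MW: no online neighbours, lost.
No further trips.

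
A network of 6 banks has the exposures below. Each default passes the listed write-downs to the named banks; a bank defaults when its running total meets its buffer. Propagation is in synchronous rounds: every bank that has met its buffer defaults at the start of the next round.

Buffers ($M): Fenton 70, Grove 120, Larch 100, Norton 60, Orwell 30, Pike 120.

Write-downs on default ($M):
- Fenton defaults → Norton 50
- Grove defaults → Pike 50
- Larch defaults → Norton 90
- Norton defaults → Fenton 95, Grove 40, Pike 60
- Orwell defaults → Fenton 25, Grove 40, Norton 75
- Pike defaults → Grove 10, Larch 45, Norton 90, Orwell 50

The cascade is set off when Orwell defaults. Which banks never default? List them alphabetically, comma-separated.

Grove, Larch, Pike

Round 1 — Orwell defaults (initial).
  Fenton: +25 → 25 < 70
  Grove: +40 → 40 < 120
  Norton: +75 → 75 ≥ 60
Round 2 — Norton defaults.
  Fenton: +95 → 120 ≥ 70
  Grove: +40 → 80 < 120
  Pike: +60 → 60 < 120
Round 3 — Fenton defaults.
No further defaults.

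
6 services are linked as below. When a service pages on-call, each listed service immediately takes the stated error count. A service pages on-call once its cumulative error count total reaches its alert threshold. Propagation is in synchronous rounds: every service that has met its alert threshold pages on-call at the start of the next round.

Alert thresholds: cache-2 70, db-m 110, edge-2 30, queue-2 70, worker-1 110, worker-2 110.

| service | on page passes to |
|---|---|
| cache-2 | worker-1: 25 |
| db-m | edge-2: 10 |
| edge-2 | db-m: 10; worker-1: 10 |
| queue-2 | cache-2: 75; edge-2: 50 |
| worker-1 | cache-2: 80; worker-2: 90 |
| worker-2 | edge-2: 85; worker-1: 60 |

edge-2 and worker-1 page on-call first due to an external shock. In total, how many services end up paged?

3

Round 1 — edge-2, worker-1 page on-call (initial).
  cache-2: +80 → 80 ≥ 70
  db-m: +10 → 10 < 110
  worker-2: +90 → 90 < 110
Round 2 — cache-2 pages on-call.
No further pages.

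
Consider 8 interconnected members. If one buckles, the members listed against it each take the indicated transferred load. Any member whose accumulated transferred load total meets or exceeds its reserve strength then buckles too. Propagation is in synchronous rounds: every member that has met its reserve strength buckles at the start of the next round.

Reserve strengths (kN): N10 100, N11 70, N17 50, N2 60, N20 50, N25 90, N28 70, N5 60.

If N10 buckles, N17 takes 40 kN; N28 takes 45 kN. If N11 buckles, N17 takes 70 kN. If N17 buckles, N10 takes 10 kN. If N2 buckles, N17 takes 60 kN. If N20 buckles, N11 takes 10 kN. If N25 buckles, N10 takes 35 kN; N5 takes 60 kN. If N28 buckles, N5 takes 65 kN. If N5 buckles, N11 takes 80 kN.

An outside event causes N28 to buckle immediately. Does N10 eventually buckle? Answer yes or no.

Round 1 — N28 buckles (initial).
  N5: +65 → 65 ≥ 60
Round 2 — N5 buckles.
  N11: +80 → 80 ≥ 70
Round 3 — N11 buckles.
  N17: +70 → 70 ≥ 50
Round 4 — N17 buckles.
  N10: +10 → 10 < 100
No further bucklings.

no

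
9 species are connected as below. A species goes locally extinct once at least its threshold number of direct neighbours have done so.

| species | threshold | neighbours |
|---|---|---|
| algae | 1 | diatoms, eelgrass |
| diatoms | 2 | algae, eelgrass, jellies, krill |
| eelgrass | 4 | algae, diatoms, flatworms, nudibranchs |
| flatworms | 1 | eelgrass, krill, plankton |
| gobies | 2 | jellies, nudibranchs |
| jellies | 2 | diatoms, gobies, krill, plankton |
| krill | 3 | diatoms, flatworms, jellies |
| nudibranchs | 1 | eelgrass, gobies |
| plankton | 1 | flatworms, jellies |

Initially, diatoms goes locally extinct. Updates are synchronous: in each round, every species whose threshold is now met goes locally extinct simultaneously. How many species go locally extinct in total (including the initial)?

2

Round 1 — diatoms goes locally extinct (initial).
Round 2 — checking thresholds:
  algae: 1 of 2 neighbours ≥ 1, goes locally extinct.
  eelgrass: 1 of 4 neighbours < 4, not yet.
  jellies: 1 of 4 neighbours < 2, not yet.
  krill: 1 of 3 neighbours < 3, not yet.
Round 3 — no new extinctions; cascade stops.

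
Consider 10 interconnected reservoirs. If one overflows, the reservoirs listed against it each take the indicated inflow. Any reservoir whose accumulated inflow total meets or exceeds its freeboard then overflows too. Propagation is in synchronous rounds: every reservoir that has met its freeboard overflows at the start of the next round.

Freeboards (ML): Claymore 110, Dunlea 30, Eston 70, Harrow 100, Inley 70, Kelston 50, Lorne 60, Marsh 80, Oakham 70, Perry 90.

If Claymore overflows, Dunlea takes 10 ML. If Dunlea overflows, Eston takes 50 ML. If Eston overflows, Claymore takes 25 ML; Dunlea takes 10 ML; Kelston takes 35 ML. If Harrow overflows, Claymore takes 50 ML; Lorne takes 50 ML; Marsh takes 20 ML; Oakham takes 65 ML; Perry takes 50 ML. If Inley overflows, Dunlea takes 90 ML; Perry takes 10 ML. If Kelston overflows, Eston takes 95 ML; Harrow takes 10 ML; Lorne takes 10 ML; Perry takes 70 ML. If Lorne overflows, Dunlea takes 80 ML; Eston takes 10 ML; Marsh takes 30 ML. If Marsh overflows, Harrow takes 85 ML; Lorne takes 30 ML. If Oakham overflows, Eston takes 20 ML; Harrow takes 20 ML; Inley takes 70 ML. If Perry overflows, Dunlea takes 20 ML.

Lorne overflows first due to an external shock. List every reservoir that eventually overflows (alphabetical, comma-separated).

Dunlea, Lorne

Round 1 — Lorne overflows (initial).
  Dunlea: +80 → 80 ≥ 30
  Eston: +10 → 10 < 70
  Marsh: +30 → 30 < 80
Round 2 — Dunlea overflows.
  Eston: +50 → 60 < 70
No further overflows.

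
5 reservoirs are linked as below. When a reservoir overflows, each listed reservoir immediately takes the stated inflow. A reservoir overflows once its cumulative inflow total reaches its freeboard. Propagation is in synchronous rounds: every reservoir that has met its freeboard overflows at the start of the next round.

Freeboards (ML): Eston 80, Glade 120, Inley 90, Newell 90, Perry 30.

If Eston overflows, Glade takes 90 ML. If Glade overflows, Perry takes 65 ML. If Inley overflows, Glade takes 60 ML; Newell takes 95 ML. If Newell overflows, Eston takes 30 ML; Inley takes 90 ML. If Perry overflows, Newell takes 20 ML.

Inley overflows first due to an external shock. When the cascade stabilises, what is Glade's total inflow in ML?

60

Round 1 — Inley overflows (initial).
  Glade: +60 → 60 < 120
  Newell: +95 → 95 ≥ 90
Round 2 — Newell overflows.
  Eston: +30 → 30 < 80
No further overflows.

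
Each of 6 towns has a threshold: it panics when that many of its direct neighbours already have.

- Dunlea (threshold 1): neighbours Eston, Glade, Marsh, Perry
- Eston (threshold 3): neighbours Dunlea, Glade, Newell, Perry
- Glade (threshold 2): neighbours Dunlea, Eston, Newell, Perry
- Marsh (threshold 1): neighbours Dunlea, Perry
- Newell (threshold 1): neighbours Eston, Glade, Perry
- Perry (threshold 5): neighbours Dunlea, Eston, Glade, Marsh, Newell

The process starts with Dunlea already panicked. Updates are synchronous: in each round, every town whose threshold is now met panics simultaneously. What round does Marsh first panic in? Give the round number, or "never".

Round 1 — Dunlea panics (initial).
Round 2 — checking thresholds:
  Eston: 1 of 4 neighbours < 3, holds.
  Glade: 1 of 4 neighbours < 2, holds.
  Marsh: 1 of 2 neighbours ≥ 1, panics.
  Perry: 1 of 5 neighbours < 5, holds.
Round 3 — no new panics; cascade stops.

2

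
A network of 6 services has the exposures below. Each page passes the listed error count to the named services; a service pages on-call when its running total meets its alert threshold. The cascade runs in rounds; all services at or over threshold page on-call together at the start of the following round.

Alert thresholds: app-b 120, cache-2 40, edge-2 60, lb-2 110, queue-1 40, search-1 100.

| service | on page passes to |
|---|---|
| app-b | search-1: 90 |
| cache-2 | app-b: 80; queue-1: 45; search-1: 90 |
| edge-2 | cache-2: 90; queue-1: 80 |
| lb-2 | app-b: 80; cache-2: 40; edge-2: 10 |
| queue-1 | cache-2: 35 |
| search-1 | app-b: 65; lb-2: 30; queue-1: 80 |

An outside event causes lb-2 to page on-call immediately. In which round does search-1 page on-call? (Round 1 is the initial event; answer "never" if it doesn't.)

Round 1 — lb-2 pages on-call (initial).
  app-b: +80 → 80 < 120
  cache-2: +40 → 40 ≥ 40
  edge-2: +10 → 10 < 60
Round 2 — cache-2 pages on-call.
  app-b: +80 → 160 ≥ 120
  queue-1: +45 → 45 ≥ 40
  search-1: +90 → 90 < 100
Round 3 — app-b, queue-1 page on-call.
  search-1: +90 → 180 ≥ 100
Round 4 — search-1 pages on-call.
No further pages.

4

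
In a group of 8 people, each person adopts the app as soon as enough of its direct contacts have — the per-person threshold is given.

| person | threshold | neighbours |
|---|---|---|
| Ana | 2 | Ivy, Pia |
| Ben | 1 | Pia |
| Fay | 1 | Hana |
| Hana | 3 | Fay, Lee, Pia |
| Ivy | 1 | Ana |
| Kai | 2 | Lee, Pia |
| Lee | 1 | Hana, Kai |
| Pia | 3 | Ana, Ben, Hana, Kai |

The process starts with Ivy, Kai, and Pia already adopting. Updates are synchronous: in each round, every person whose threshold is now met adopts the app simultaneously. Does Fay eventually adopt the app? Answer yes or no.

no

Round 1 — Ivy, Kai, Pia adopt the app (initial).
Round 2 — checking thresholds:
  Ana: 2 of 2 neighbours ≥ 2, adopts the app.
  Ben: 1 of 1 neighbours ≥ 1, adopts the app.
  Hana: 1 of 3 neighbours < 3, not yet.
  Lee: 1 of 2 neighbours ≥ 1, adopts the app.
Round 3 — no new adoptions; cascade stops.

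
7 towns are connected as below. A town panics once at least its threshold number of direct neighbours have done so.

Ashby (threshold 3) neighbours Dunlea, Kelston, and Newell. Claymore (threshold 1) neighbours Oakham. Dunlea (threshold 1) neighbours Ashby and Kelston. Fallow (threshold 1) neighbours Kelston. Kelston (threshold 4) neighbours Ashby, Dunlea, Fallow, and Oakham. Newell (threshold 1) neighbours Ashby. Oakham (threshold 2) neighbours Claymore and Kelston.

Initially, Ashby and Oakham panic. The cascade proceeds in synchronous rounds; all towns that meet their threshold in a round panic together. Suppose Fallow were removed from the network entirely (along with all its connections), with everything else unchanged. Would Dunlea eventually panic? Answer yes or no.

With Fallow removed:
Round 1 — Ashby, Oakham panic (initial).
Round 2 — checking thresholds:
  Claymore: 1 of 1 neighbours ≥ 1, panics.
  Dunlea: 1 of 2 neighbours ≥ 1, panics.
  Kelston: 2 of 3 neighbours < 4, not yet.
  Newell: 1 of 1 neighbours ≥ 1, panics.
Round 3 — no new panics; cascade stops.

yes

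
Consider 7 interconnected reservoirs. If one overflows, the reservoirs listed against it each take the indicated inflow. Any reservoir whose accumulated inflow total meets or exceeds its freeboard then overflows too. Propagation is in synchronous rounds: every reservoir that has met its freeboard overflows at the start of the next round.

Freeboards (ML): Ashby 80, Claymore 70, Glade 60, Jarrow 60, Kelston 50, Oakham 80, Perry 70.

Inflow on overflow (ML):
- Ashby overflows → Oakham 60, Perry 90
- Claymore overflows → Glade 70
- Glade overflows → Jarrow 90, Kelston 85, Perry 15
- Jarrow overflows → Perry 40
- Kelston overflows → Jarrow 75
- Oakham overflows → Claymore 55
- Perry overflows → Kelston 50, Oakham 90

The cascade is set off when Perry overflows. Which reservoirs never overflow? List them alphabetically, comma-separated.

Ashby, Claymore, Glade

Round 1 — Perry overflows (initial).
  Kelston: +50 → 50 ≥ 50
  Oakham: +90 → 90 ≥ 80
Round 2 — Kelston, Oakham overflow.
  Claymore: +55 → 55 < 70
  Jarrow: +75 → 75 ≥ 60
Round 3 — Jarrow overflows.
No further overflows.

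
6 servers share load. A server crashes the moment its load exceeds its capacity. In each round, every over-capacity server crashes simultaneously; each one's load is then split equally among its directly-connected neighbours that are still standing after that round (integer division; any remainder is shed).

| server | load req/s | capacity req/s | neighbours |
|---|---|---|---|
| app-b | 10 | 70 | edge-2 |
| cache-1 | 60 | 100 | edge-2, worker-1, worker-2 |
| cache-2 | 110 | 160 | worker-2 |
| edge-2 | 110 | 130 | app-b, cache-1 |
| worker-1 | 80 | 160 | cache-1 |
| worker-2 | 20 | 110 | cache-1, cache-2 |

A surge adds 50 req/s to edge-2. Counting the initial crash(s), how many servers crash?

Round 1 — edge-2 at 160 > 130. edge-2 crashes.
  edge-2 sheds 160 req/s to app-b, cache-1: 80 each.
    app-b: 10+80 = 90 > 70
    cache-1: 60+80 = 140 > 100
Round 2 — app-b, cache-1 crash.
  app-b sheds 90 req/s: no online neighbours, lost.
  cache-1 sheds 140 req/s to worker-1, worker-2: 70 each.
    worker-1: 80+70 = 150 ≤ 160
    worker-2: 20+70 = 90 ≤ 110
No further crashes.

3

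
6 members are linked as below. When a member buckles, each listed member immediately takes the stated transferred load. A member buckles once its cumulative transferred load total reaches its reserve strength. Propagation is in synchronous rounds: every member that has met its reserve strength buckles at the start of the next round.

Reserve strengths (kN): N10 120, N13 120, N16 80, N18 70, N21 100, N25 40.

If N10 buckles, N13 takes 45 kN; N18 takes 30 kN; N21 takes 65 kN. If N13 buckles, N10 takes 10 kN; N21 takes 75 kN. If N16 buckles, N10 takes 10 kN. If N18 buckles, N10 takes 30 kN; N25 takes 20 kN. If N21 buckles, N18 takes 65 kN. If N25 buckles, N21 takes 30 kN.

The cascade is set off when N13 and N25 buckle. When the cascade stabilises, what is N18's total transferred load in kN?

65

Round 1 — N13, N25 buckle (initial).
  N10: +10 → 10 < 120
  N21: +75+30 → 105 ≥ 100
Round 2 — N21 buckles.
  N18: +65 → 65 < 70
No further bucklings.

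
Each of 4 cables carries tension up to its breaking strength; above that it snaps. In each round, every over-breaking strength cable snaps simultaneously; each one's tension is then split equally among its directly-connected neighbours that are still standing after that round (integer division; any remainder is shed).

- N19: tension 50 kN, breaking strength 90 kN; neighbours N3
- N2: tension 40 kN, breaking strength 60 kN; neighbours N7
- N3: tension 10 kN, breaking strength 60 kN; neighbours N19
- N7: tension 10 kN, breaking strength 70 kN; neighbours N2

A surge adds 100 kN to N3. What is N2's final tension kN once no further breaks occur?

Round 1 — N3 at 110 > 60. N3 snaps.
  N3 sheds 110 kN to N19: 110 each.
    N19: 50+110 = 160 > 90
Round 2 — N19 snaps.
  N19 sheds 160 kN: no online neighbours, lost.
No further breaks.

40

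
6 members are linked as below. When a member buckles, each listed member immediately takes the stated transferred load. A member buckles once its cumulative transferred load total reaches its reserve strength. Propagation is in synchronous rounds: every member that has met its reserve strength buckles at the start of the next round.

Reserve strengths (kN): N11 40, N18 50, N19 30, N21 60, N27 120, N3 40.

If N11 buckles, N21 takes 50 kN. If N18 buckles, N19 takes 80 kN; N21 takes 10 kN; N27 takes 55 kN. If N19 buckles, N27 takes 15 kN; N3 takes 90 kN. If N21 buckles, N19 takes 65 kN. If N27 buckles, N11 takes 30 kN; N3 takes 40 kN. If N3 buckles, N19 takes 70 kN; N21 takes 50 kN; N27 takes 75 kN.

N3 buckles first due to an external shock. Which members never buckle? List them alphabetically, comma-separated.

N11, N18, N21, N27

Round 1 — N3 buckles (initial).
  N19: +70 → 70 ≥ 30
  N21: +50 → 50 < 60
  N27: +75 → 75 < 120
Round 2 — N19 buckles.
  N27: +15 → 90 < 120
No further bucklings.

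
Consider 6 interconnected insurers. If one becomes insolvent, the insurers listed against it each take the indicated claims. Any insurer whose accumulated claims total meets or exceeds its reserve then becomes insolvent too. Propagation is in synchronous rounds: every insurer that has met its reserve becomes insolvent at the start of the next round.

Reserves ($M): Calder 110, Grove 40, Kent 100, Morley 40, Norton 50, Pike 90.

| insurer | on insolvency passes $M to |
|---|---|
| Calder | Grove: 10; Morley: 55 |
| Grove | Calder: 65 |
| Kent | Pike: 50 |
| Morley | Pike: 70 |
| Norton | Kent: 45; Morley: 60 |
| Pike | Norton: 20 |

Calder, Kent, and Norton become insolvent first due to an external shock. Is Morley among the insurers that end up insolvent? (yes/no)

Round 1 — Calder, Kent, Norton become insolvent (initial).
  Grove: +10 → 10 < 40
  Morley: +55+60 → 115 ≥ 40
  Pike: +50 → 50 < 90
Round 2 — Morley becomes insolvent.
  Pike: +70 → 120 ≥ 90
Round 3 — Pike becomes insolvent.
No further insolvencies.

yes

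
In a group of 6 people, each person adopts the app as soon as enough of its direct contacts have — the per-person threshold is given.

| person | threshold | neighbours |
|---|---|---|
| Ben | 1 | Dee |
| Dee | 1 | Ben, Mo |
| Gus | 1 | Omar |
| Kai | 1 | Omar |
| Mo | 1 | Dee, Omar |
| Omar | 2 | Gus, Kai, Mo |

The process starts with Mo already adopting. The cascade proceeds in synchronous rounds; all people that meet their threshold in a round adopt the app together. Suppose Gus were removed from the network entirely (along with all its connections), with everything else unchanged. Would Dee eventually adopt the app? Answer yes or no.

With Gus removed:
Round 1 — Mo adopts the app (initial).
Round 2 — checking thresholds:
  Dee: 1 of 2 neighbours ≥ 1, adopts the app.
  Omar: 1 of 2 neighbours < 2, holds.
Round 3 — checking thresholds:
  Ben: 1 of 1 neighbours ≥ 1, adopts the app.
  Omar: 1 of 2 neighbours < 2, holds.
Round 4 — no new adoptions; cascade stops.

yes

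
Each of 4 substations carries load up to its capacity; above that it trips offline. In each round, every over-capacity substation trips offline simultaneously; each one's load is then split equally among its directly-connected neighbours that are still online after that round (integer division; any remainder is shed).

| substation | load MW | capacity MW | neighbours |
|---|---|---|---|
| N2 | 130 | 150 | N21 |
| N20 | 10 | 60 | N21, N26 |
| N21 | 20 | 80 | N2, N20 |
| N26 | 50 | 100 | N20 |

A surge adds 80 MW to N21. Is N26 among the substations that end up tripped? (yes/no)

no

Round 1 — N21 at 100 > 80. N21 trips offline.
  N21 sheds 100 MW to N2, N20: 50 each.
    N2: 130+50 = 180 > 150
    N20: 10+50 = 60 ≤ 60
Round 2 — N2 trips offline.
  N2 sheds 180 MW: no online neighbours, lost.
No further trips.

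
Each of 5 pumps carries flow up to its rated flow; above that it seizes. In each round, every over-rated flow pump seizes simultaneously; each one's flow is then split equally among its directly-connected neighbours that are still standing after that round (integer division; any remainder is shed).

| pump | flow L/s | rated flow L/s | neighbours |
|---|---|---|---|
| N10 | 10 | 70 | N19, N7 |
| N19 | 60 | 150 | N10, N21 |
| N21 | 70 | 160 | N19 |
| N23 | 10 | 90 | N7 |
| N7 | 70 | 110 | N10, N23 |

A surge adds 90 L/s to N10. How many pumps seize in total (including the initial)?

Round 1 — N10 at 100 > 70. N10 seizes.
  N10 sheds 100 L/s to N19, N7: 50 each.
    N19: 60+50 = 110 ≤ 150
    N7: 70+50 = 120 > 110
Round 2 — N7 seizes.
  N7 sheds 120 L/s to N23: 120 each.
    N23: 10+120 = 130 > 90
Round 3 — N23 seizes.
  N23 sheds 130 L/s: no online neighbours, lost.
No further seizures.

3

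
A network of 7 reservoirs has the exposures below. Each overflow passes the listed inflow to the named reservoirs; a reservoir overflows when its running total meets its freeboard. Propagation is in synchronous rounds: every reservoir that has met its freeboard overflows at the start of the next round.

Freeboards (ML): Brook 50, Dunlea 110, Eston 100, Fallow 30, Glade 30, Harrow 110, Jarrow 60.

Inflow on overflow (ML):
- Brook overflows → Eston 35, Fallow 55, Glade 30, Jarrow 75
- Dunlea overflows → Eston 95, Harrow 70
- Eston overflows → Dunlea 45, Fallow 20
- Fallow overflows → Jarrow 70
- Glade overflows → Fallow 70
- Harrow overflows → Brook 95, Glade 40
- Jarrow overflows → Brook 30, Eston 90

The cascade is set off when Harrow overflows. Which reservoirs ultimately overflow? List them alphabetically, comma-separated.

Round 1 — Harrow overflows (initial).
  Brook: +95 → 95 ≥ 50
  Glade: +40 → 40 ≥ 30
Round 2 — Brook, Glade overflow.
  Eston: +35 → 35 < 100
  Fallow: +55+70 → 125 ≥ 30
  Jarrow: +75 → 75 ≥ 60
Round 3 — Fallow, Jarrow overflow.
  Eston: +90 → 125 ≥ 100
Round 4 — Eston overflows.
  Dunlea: +45 → 45 < 110
No further overflows.

Brook, Eston, Fallow, Glade, Harrow, Jarrow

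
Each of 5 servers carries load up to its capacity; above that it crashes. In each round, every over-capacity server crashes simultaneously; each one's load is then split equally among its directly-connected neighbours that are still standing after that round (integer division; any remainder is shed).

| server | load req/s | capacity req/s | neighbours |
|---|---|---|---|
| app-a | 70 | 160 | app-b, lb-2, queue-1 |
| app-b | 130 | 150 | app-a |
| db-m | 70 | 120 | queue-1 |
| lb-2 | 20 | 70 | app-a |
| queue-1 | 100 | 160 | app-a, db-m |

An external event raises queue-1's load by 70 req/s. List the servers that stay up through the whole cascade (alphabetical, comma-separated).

Round 1 — queue-1 at 170 > 160. queue-1 crashes.
  queue-1 sheds 170 req/s to app-a, db-m: 85 each.
    app-a: 70+85 = 155 ≤ 160
    db-m: 70+85 = 155 > 120
Round 2 — db-m crashes.
  db-m sheds 155 req/s: no online neighbours, lost.
No further crashes.

app-a, app-b, lb-2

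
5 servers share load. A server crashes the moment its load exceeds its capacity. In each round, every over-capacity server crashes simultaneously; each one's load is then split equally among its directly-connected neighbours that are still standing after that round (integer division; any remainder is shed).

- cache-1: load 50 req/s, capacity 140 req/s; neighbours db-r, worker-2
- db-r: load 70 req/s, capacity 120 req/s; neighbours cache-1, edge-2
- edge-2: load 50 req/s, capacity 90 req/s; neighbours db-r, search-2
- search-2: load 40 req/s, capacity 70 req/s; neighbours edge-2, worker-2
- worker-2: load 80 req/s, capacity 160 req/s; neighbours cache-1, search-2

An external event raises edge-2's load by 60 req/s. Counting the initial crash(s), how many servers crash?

Round 1 — edge-2 at 110 > 90. edge-2 crashes.
  edge-2 sheds 110 req/s to db-r, search-2: 55 each.
    db-r: 70+55 = 125 > 120
    search-2: 40+55 = 95 > 70
Round 2 — db-r, search-2 crash.
  db-r sheds 125 req/s to cache-1: 125 each.
    cache-1: 50+125 = 175 > 140
  search-2 sheds 95 req/s to worker-2: 95 each.
    worker-2: 80+95 = 175 > 160
Round 3 — cache-1, worker-2 crash.
  cache-1 sheds 175 req/s: no online neighbours, lost.
  worker-2 sheds 175 req/s: no online neighbours, lost.
No further crashes.

5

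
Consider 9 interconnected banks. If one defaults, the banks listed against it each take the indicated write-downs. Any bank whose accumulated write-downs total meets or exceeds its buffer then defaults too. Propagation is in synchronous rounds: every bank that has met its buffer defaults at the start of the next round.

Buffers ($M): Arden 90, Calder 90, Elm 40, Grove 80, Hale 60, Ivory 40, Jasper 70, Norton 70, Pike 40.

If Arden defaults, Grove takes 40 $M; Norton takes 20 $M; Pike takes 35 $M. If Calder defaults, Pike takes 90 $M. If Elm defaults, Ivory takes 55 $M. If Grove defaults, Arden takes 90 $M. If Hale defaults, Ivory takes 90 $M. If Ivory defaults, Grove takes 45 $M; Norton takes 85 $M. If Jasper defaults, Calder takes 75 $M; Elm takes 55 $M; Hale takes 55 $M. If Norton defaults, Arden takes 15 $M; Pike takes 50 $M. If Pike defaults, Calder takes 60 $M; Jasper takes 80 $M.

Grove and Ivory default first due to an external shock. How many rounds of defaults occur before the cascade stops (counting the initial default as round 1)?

Round 1 — Grove, Ivory default (initial).
  Arden: +90 → 90 ≥ 90
  Norton: +85 → 85 ≥ 70
Round 2 — Arden, Norton default.
  Pike: +35+50 → 85 ≥ 40
Round 3 — Pike defaults.
  Calder: +60 → 60 < 90
  Jasper: +80 → 80 ≥ 70
Round 4 — Jasper defaults.
  Calder: +75 → 135 ≥ 90
  Elm: +55 → 55 ≥ 40
  Hale: +55 → 55 < 60
Round 5 — Calder, Elm default.
No further defaults.

5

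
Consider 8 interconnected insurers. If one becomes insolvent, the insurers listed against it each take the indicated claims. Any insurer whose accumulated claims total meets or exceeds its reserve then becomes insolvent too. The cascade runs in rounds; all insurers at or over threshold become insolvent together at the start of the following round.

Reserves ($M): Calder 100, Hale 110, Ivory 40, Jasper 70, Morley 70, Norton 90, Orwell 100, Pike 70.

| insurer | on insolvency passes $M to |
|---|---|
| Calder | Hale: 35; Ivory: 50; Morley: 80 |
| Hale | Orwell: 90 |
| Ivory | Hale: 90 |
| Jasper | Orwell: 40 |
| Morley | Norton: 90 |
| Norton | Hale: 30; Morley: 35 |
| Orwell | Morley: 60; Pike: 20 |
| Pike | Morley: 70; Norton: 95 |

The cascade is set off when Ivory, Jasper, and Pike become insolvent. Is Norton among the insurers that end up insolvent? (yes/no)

yes

Round 1 — Ivory, Jasper, Pike become insolvent (initial).
  Hale: +90 → 90 < 110
  Morley: +70 → 70 ≥ 70
  Norton: +95 → 95 ≥ 90
  Orwell: +40 → 40 < 100
Round 2 — Morley, Norton become insolvent.
  Hale: +30 → 120 ≥ 110
Round 3 — Hale becomes insolvent.
  Orwell: +90 → 130 ≥ 100
Round 4 — Orwell becomes insolvent.
No further insolvencies.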